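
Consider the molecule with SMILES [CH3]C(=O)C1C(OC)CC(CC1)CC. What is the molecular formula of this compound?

C11H20O2

Walk through each heavy atom and fill implicit hydrogens from standard valence (C 4, N 3, O 2, S 2, halogen 1):
  atom 1: C with explicit H count 3
  atom 2: C, bond orders sum to 4 (valence 4) → 0 H
  atom 3: O, bond orders sum to 2 (valence 2) → 0 H
  atom 4: C, bond orders sum to 3 (valence 4) → 1 H
  atom 5: C, bond orders sum to 3 (valence 4) → 1 H
  atom 6: O, bond orders sum to 2 (valence 2) → 0 H
  atom 7: C, bond orders sum to 1 (valence 4) → 3 H
  atom 8: C, bond orders sum to 2 (valence 4) → 2 H
  atom 9: C, bond orders sum to 3 (valence 4) → 1 H
  atom 10: C, bond orders sum to 2 (valence 4) → 2 H
  atom 11: C, bond orders sum to 2 (valence 4) → 2 H
  atom 12: C, bond orders sum to 2 (valence 4) → 2 H
  atom 13: C, bond orders sum to 1 (valence 4) → 3 H
Totals → C:11, H:20, O:2.
In Hill order: C11H20O2.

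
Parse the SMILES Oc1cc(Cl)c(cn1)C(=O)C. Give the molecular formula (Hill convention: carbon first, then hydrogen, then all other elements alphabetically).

C7H6ClNO2

Walk through each heavy atom and fill implicit hydrogens from standard valence (C 4, N 3, O 2, S 2, halogen 1); for lowercase aromatic atoms, an aromatic c carries 1 H when it has two neighbours and 0 H with three, and aromatic n carries 0 H:
  atom 1: O, bond orders sum to 1 (valence 2) → 1 H
  atom 2: aromatic c, 3 neighbours → 0 H
  atom 3: aromatic c, 2 neighbours → 1 H
  atom 4: aromatic c, 3 neighbours → 0 H
  atom 5: Cl (halogen, monovalent) → 0 H
  atom 6: aromatic c, 3 neighbours → 0 H
  atom 7: aromatic c, 2 neighbours → 1 H
  atom 8: aromatic n, 2 neighbours → 0 H
  atom 9: C, bond orders sum to 4 (valence 4) → 0 H
  atom 10: O, bond orders sum to 2 (valence 2) → 0 H
  atom 11: C, bond orders sum to 1 (valence 4) → 3 H
Totals → C:7, H:6, Cl:1, N:1, O:2.
In Hill order: C7H6ClNO2.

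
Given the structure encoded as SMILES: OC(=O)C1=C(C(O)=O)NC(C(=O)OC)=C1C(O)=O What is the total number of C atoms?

Count every carbon token in the SMILES (each C, including those in ring-closure positions and inside branches).
Carbon count: 9.

9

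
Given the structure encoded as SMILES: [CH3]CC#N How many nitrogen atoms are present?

1

Scan the SMILES for N atoms (remember two-letter symbols like Cl and Br are single atoms).
Nitrogen count: 1.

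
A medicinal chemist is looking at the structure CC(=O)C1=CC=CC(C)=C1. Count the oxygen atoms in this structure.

1

Scan the SMILES for O atoms (remember two-letter symbols like Cl and Br are single atoms).
Oxygen count: 1.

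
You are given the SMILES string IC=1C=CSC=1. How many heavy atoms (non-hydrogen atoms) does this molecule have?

Every atom symbol written in the SMILES (organic subset) is one heavy atom; implicit H are not written.
Heavy atoms by element → C:4, I:1, S:1.
Total: 6.

6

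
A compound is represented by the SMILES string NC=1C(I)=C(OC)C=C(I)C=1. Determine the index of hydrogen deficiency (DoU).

Degree of unsaturation = (number of rings) + (number of π bonds).
Ring closures in the SMILES: 1.
π bonds: 3 double bonds (each 1 DoU) → 3 DoU from unsaturation.
Total DoU = 1 + 3 = 4.

4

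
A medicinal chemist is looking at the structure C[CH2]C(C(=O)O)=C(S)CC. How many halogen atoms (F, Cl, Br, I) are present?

Scan the SMILES for the halogen motif — none present.
Groups that are present: 1 alkene, 1 carboxylic acid, 1 thiol.

0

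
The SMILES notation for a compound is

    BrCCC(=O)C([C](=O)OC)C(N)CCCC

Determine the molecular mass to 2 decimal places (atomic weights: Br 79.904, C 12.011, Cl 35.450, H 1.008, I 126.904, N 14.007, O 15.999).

First, the molecular formula is C11H20BrNO3 (counting implicit H from valence).
  Br: 1 × 79.904 = 79.904
  C: 11 × 12.011 = 132.121
  H: 20 × 1.008 = 20.160
  N: 1 × 14.007 = 14.007
  O: 3 × 15.999 = 47.997
Sum: 1×79.904 + 11×12.011 + 20×1.008 + 1×14.007 + 3×15.999 = 294.189 → 294.19 g/mol.

294.19 g/mol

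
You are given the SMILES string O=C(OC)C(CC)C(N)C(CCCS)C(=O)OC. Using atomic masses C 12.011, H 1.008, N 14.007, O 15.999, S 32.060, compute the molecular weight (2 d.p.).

First, the molecular formula is C12H23NO4S (counting implicit H from valence).
  C: 12 × 12.011 = 144.132
  H: 23 × 1.008 = 23.184
  N: 1 × 14.007 = 14.007
  O: 4 × 15.999 = 63.996
  S: 1 × 32.060 = 32.060
Sum: 12×12.011 + 23×1.008 + 1×14.007 + 4×15.999 + 1×32.060 = 277.379 → 277.38 g/mol.

277.38 g/mol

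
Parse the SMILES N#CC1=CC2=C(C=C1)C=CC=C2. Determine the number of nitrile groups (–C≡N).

The nitrile motif appears at heavy-atom position 2 in the SMILES.
Nitrile count: 1.

1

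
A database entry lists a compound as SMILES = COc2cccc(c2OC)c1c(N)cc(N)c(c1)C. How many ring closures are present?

2

In SMILES, each pair of matching ring-closure digits denotes one ring-closing bond; the number of such bonds equals the number of independent rings.
Ring-closure bonds here: 2.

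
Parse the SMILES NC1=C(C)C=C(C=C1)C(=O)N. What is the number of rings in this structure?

1

In SMILES, each pair of matching ring-closure digits denotes one ring-closing bond; the number of such bonds equals the number of independent rings.
Ring-closure bonds here: 1.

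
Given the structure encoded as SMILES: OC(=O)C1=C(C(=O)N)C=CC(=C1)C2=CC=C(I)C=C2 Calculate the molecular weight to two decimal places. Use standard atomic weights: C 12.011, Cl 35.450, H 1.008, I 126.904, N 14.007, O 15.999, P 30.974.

367.14 g/mol

First, the molecular formula is C14H10INO3 (counting implicit H from valence).
  C: 14 × 12.011 = 168.154
  H: 10 × 1.008 = 10.080
  I: 1 × 126.904 = 126.904
  N: 1 × 14.007 = 14.007
  O: 3 × 15.999 = 47.997
Sum: 14×12.011 + 10×1.008 + 1×126.904 + 1×14.007 + 3×15.999 = 367.142 → 367.14 g/mol.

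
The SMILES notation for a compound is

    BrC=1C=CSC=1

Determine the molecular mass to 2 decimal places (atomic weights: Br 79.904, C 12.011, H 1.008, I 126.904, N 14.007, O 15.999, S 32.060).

163.03 g/mol

First, the molecular formula is C4H3BrS (counting implicit H from valence).
  Br: 1 × 79.904 = 79.904
  C: 4 × 12.011 = 48.044
  H: 3 × 1.008 = 3.024
  S: 1 × 32.060 = 32.060
Sum: 1×79.904 + 4×12.011 + 3×1.008 + 1×32.060 = 163.032 → 163.03 g/mol.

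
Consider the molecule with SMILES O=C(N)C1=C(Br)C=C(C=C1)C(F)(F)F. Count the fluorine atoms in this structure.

3

Scan the SMILES for F atoms (remember two-letter symbols like Cl and Br are single atoms).
Fluorine count: 3.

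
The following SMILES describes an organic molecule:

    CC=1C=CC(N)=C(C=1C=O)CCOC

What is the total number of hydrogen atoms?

15

Walk through each heavy atom and fill implicit hydrogens from standard valence (C 4, N 3, O 2, S 2, halogen 1):
  atom 1: C, bond orders sum to 1 (valence 4) → 3 H
  atom 2: C, bond orders sum to 4 (valence 4) → 0 H
  atom 3: C, bond orders sum to 3 (valence 4) → 1 H
  atom 4: C, bond orders sum to 3 (valence 4) → 1 H
  atom 5: C, bond orders sum to 4 (valence 4) → 0 H
  atom 6: N, bond orders sum to 1 (valence 3) → 2 H
  atom 7: C, bond orders sum to 4 (valence 4) → 0 H
  atom 8: C, bond orders sum to 4 (valence 4) → 0 H
  atom 9: C, bond orders sum to 3 (valence 4) → 1 H
  atom 10: O, bond orders sum to 2 (valence 2) → 0 H
  atom 11: C, bond orders sum to 2 (valence 4) → 2 H
  atom 12: C, bond orders sum to 2 (valence 4) → 2 H
  atom 13: O, bond orders sum to 2 (valence 2) → 0 H
  atom 14: C, bond orders sum to 1 (valence 4) → 3 H
Total hydrogens: 15.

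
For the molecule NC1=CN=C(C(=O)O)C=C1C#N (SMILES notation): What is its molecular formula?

C7H5N3O2

Walk through each heavy atom and fill implicit hydrogens from standard valence (C 4, N 3, O 2, S 2, halogen 1):
  atom 1: N, bond orders sum to 1 (valence 3) → 2 H
  atom 2: C, bond orders sum to 4 (valence 4) → 0 H
  atom 3: C, bond orders sum to 3 (valence 4) → 1 H
  atom 4: N, bond orders sum to 3 (valence 3) → 0 H
  atom 5: C, bond orders sum to 4 (valence 4) → 0 H
  atom 6: C, bond orders sum to 4 (valence 4) → 0 H
  atom 7: O, bond orders sum to 2 (valence 2) → 0 H
  atom 8: O, bond orders sum to 1 (valence 2) → 1 H
  atom 9: C, bond orders sum to 3 (valence 4) → 1 H
  atom 10: C, bond orders sum to 4 (valence 4) → 0 H
  atom 11: C, bond orders sum to 4 (valence 4) → 0 H
  atom 12: N, bond orders sum to 3 (valence 3) → 0 H
Totals → C:7, H:5, N:3, O:2.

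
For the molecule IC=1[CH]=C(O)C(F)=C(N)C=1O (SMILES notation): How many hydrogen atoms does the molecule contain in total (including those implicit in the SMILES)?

5

Walk through each heavy atom and fill implicit hydrogens from standard valence (C 4, N 3, O 2, S 2, halogen 1):
  atom 1: I (halogen, monovalent) → 0 H
  atom 2: C, bond orders sum to 4 (valence 4) → 0 H
  atom 3: C with explicit H count 1
  atom 4: C, bond orders sum to 4 (valence 4) → 0 H
  atom 5: O, bond orders sum to 1 (valence 2) → 1 H
  atom 6: C, bond orders sum to 4 (valence 4) → 0 H
  atom 7: F (halogen, monovalent) → 0 H
  atom 8: C, bond orders sum to 4 (valence 4) → 0 H
  atom 9: N, bond orders sum to 1 (valence 3) → 2 H
  atom 10: C, bond orders sum to 4 (valence 4) → 0 H
  atom 11: O, bond orders sum to 1 (valence 2) → 1 H
Total hydrogens: 5.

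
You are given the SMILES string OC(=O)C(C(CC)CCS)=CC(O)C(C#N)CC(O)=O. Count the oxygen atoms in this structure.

5

Scan the SMILES for O atoms (remember two-letter symbols like Cl and Br are single atoms).
Oxygen count: 5.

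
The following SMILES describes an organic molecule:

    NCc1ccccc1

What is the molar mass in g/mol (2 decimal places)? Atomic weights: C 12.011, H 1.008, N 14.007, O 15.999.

First, the molecular formula is C7H9N (counting implicit H from valence).
  C: 7 × 12.011 = 84.077
  H: 9 × 1.008 = 9.072
  N: 1 × 14.007 = 14.007
Sum: 7×12.011 + 9×1.008 + 1×14.007 = 107.156 → 107.16 g/mol.

107.16 g/mol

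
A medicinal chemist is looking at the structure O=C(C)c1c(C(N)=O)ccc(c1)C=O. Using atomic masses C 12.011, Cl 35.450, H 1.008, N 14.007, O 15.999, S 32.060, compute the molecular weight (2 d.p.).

First, the molecular formula is C10H9NO3 (counting implicit H from valence).
  C: 10 × 12.011 = 120.110
  H: 9 × 1.008 = 9.072
  N: 1 × 14.007 = 14.007
  O: 3 × 15.999 = 47.997
Sum: 10×12.011 + 9×1.008 + 1×14.007 + 3×15.999 = 191.186 → 191.19 g/mol.

191.19 g/mol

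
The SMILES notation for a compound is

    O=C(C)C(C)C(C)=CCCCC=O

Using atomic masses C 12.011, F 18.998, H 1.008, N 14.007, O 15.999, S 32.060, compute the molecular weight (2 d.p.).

First, the molecular formula is C11H18O2 (counting implicit H from valence).
  C: 11 × 12.011 = 132.121
  H: 18 × 1.008 = 18.144
  O: 2 × 15.999 = 31.998
Sum: 11×12.011 + 18×1.008 + 2×15.999 = 182.263 → 182.26 g/mol.

182.26 g/mol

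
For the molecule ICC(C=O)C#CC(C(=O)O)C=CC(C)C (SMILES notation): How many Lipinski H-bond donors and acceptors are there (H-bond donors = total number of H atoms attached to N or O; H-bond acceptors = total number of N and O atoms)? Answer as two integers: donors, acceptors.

1, 3

Donors: find every N or O and count the H atoms it carries.
  atom 5 (O): bond orders sum to 2 → 0 H
  atom 10 (O): bond orders sum to 2 → 0 H
  atom 11 (O): bond orders sum to 1 → 1 H
Lipinski HBD = 1.
Acceptors: N atoms = 0, O atoms = 3 → HBA = 3.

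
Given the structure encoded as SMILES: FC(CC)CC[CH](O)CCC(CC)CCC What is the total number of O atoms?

Scan the SMILES for O atoms (remember two-letter symbols like Cl and Br are single atoms).
Oxygen count: 1.

1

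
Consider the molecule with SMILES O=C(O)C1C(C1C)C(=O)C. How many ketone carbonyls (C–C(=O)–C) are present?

The ketone motif appears at heavy-atom position 8 in the SMILES.
Other groups present: 1 carboxylic acid.
Ketone count: 1.

1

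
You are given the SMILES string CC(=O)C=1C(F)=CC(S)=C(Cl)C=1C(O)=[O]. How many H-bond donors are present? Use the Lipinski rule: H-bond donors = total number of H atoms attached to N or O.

Donors: find every N or O and count the H atoms it carries.
  atom 3 (O): bond orders sum to 2 → 0 H
  atom 14 (O): bond orders sum to 1 → 1 H
  atom 15 (O): bond orders sum to 2 → 0 H
Lipinski HBD = 1.

1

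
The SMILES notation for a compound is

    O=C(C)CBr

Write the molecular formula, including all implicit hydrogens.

C3H5BrO

Walk through each heavy atom and fill implicit hydrogens from standard valence (C 4, N 3, O 2, S 2, halogen 1):
  atom 1: O, bond orders sum to 2 (valence 2) → 0 H
  atom 2: C, bond orders sum to 4 (valence 4) → 0 H
  atom 3: C, bond orders sum to 1 (valence 4) → 3 H
  atom 4: C, bond orders sum to 2 (valence 4) → 2 H
  atom 5: Br (halogen, monovalent) → 0 H
Totals → C:3, H:5, Br:1, O:1.
In Hill order: C3H5BrO.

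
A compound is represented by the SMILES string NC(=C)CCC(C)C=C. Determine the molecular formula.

Walk through each heavy atom and fill implicit hydrogens from standard valence (C 4, N 3, O 2, S 2, halogen 1):
  atom 1: N, bond orders sum to 1 (valence 3) → 2 H
  atom 2: C, bond orders sum to 4 (valence 4) → 0 H
  atom 3: C, bond orders sum to 2 (valence 4) → 2 H
  atom 4: C, bond orders sum to 2 (valence 4) → 2 H
  atom 5: C, bond orders sum to 2 (valence 4) → 2 H
  atom 6: C, bond orders sum to 3 (valence 4) → 1 H
  atom 7: C, bond orders sum to 1 (valence 4) → 3 H
  atom 8: C, bond orders sum to 3 (valence 4) → 1 H
  atom 9: C, bond orders sum to 2 (valence 4) → 2 H
Totals → C:8, H:15, N:1.

C8H15N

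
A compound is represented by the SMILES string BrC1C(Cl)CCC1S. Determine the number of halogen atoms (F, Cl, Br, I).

2

Halogen atoms appear at heavy-atom positions 1, 4 (1×Br, 1×Cl).
Other groups present: 1 thiol.
Halogen count: 2.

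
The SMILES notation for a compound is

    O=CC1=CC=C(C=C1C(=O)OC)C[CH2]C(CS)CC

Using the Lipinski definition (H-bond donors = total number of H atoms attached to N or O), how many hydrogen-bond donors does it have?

0

Donors: find every N or O and count the H atoms it carries.
  atom 1 (O): bond orders sum to 2 → 0 H
  atom 10 (O): bond orders sum to 2 → 0 H
  atom 11 (O): bond orders sum to 2 → 0 H
Lipinski HBD = 0.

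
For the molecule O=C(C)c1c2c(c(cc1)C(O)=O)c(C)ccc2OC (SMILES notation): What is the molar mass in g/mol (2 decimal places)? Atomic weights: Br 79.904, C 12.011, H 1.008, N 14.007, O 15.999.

First, the molecular formula is C15H14O4 (counting implicit H from valence).
  C: 15 × 12.011 = 180.165
  H: 14 × 1.008 = 14.112
  O: 4 × 15.999 = 63.996
Sum: 15×12.011 + 14×1.008 + 4×15.999 = 258.273 → 258.27 g/mol.

258.27 g/mol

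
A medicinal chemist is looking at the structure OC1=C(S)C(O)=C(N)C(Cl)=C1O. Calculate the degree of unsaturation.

4

Degree of unsaturation = (number of rings) + (number of π bonds).
Ring closures in the SMILES: 1.
π bonds: 3 double bonds (each 1 DoU) → 3 DoU from unsaturation.
Total DoU = 1 + 3 = 4.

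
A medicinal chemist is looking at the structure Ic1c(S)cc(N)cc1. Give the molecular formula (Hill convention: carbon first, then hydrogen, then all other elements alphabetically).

Walk through each heavy atom and fill implicit hydrogens from standard valence (C 4, N 3, O 2, S 2, halogen 1); for lowercase aromatic atoms, an aromatic c carries 1 H when it has two neighbours and 0 H with three, and aromatic n carries 0 H:
  atom 1: I (halogen, monovalent) → 0 H
  atom 2: aromatic c, 3 neighbours → 0 H
  atom 3: aromatic c, 3 neighbours → 0 H
  atom 4: S, bond orders sum to 1 (valence 2) → 1 H
  atom 5: aromatic c, 2 neighbours → 1 H
  atom 6: aromatic c, 3 neighbours → 0 H
  atom 7: N, bond orders sum to 1 (valence 3) → 2 H
  atom 8: aromatic c, 2 neighbours → 1 H
  atom 9: aromatic c, 2 neighbours → 1 H
Totals → C:6, H:6, I:1, N:1, S:1.
In Hill order: C6H6INS.

C6H6INS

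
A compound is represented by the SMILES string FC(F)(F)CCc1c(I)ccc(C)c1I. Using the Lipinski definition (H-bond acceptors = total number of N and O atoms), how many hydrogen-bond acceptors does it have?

0

N atoms: 0; O atoms: 0.
Lipinski HBA = 0 + 0 = 0.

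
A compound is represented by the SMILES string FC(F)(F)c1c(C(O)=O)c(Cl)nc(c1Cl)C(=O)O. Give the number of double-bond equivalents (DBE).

Molecular formula: C8H2Cl2F3NO4.
DoU = (2C + 2 + N − H − X) / 2, where X is the halogen count and O/S are ignored.
    = (2·8 + 2 + 1 − 2 − 5) / 2 = 12 / 2 = 6.

6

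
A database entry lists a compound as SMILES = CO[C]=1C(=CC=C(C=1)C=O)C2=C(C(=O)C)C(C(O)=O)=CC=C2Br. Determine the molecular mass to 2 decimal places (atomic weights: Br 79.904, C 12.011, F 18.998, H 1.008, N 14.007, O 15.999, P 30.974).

377.19 g/mol

First, the molecular formula is C17H13BrO5 (counting implicit H from valence).
  Br: 1 × 79.904 = 79.904
  C: 17 × 12.011 = 204.187
  H: 13 × 1.008 = 13.104
  O: 5 × 15.999 = 79.995
Sum: 1×79.904 + 17×12.011 + 13×1.008 + 5×15.999 = 377.190 → 377.19 g/mol.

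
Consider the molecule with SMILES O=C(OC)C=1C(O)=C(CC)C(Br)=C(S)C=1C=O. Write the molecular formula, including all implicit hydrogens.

Walk through each heavy atom and fill implicit hydrogens from standard valence (C 4, N 3, O 2, S 2, halogen 1):
  atom 1: O, bond orders sum to 2 (valence 2) → 0 H
  atom 2: C, bond orders sum to 4 (valence 4) → 0 H
  atom 3: O, bond orders sum to 2 (valence 2) → 0 H
  atom 4: C, bond orders sum to 1 (valence 4) → 3 H
  atom 5: C, bond orders sum to 4 (valence 4) → 0 H
  atom 6: C, bond orders sum to 4 (valence 4) → 0 H
  atom 7: O, bond orders sum to 1 (valence 2) → 1 H
  atom 8: C, bond orders sum to 4 (valence 4) → 0 H
  atom 9: C, bond orders sum to 2 (valence 4) → 2 H
  atom 10: C, bond orders sum to 1 (valence 4) → 3 H
  atom 11: C, bond orders sum to 4 (valence 4) → 0 H
  atom 12: Br (halogen, monovalent) → 0 H
  atom 13: C, bond orders sum to 4 (valence 4) → 0 H
  atom 14: S, bond orders sum to 1 (valence 2) → 1 H
  atom 15: C, bond orders sum to 4 (valence 4) → 0 H
  atom 16: C, bond orders sum to 3 (valence 4) → 1 H
  atom 17: O, bond orders sum to 2 (valence 2) → 0 H
Totals → C:11, H:11, Br:1, O:4, S:1.
In Hill order: C11H11BrO4S.

C11H11BrO4S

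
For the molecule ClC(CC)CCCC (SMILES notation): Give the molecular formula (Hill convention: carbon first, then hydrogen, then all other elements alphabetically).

Walk through each heavy atom and fill implicit hydrogens from standard valence (C 4, N 3, O 2, S 2, halogen 1):
  atom 1: Cl (halogen, monovalent) → 0 H
  atom 2: C, bond orders sum to 3 (valence 4) → 1 H
  atom 3: C, bond orders sum to 2 (valence 4) → 2 H
  atom 4: C, bond orders sum to 1 (valence 4) → 3 H
  atom 5: C, bond orders sum to 2 (valence 4) → 2 H
  atom 6: C, bond orders sum to 2 (valence 4) → 2 H
  atom 7: C, bond orders sum to 2 (valence 4) → 2 H
  atom 8: C, bond orders sum to 1 (valence 4) → 3 H
Totals → C:7, H:15, Cl:1.
In Hill order: C7H15Cl.

C7H15Cl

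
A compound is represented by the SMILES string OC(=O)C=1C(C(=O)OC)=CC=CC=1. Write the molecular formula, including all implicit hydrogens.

C9H8O4

Walk through each heavy atom and fill implicit hydrogens from standard valence (C 4, N 3, O 2, S 2, halogen 1):
  atom 1: O, bond orders sum to 1 (valence 2) → 1 H
  atom 2: C, bond orders sum to 4 (valence 4) → 0 H
  atom 3: O, bond orders sum to 2 (valence 2) → 0 H
  atom 4: C, bond orders sum to 4 (valence 4) → 0 H
  atom 5: C, bond orders sum to 4 (valence 4) → 0 H
  atom 6: C, bond orders sum to 4 (valence 4) → 0 H
  atom 7: O, bond orders sum to 2 (valence 2) → 0 H
  atom 8: O, bond orders sum to 2 (valence 2) → 0 H
  atom 9: C, bond orders sum to 1 (valence 4) → 3 H
  atom 10: C, bond orders sum to 3 (valence 4) → 1 H
  atom 11: C, bond orders sum to 3 (valence 4) → 1 H
  atom 12: C, bond orders sum to 3 (valence 4) → 1 H
  atom 13: C, bond orders sum to 3 (valence 4) → 1 H
Totals → C:9, H:8, O:4.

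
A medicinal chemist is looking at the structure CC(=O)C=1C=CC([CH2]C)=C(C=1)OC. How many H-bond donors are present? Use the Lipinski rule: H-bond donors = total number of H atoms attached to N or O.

0

Donors: find every N or O and count the H atoms it carries.
  atom 3 (O): bond orders sum to 2 → 0 H
  atom 12 (O): bond orders sum to 2 → 0 H
Lipinski HBD = 0.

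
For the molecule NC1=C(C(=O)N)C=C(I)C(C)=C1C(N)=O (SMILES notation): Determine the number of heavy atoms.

15

Every atom symbol written in the SMILES (organic subset) is one heavy atom; implicit H are not written.
Heavy atoms by element → C:9, I:1, N:3, O:2.
Total: 15.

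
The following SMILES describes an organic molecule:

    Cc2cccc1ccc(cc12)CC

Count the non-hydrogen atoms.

13

Every atom symbol written in the SMILES (organic subset) is one heavy atom; implicit H are not written.
Heavy atoms by element → C:13.
Total: 13.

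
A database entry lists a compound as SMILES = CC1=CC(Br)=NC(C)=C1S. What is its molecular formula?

Walk through each heavy atom and fill implicit hydrogens from standard valence (C 4, N 3, O 2, S 2, halogen 1):
  atom 1: C, bond orders sum to 1 (valence 4) → 3 H
  atom 2: C, bond orders sum to 4 (valence 4) → 0 H
  atom 3: C, bond orders sum to 3 (valence 4) → 1 H
  atom 4: C, bond orders sum to 4 (valence 4) → 0 H
  atom 5: Br (halogen, monovalent) → 0 H
  atom 6: N, bond orders sum to 3 (valence 3) → 0 H
  atom 7: C, bond orders sum to 4 (valence 4) → 0 H
  atom 8: C, bond orders sum to 1 (valence 4) → 3 H
  atom 9: C, bond orders sum to 4 (valence 4) → 0 H
  atom 10: S, bond orders sum to 1 (valence 2) → 1 H
Totals → C:7, H:8, Br:1, N:1, S:1.
In Hill order: C7H8BrNS.

C7H8BrNS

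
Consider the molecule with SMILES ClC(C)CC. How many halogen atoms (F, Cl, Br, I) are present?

Halogen atoms appear at heavy-atom position 1 (1×Cl).
Halogen count: 1.

1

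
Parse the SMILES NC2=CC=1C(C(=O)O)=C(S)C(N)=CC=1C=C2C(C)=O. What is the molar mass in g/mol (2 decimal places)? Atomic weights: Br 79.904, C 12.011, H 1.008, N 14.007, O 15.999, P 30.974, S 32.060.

First, the molecular formula is C13H12N2O3S (counting implicit H from valence).
  C: 13 × 12.011 = 156.143
  H: 12 × 1.008 = 12.096
  N: 2 × 14.007 = 28.014
  O: 3 × 15.999 = 47.997
  S: 1 × 32.060 = 32.060
Sum: 13×12.011 + 12×1.008 + 2×14.007 + 3×15.999 + 1×32.060 = 276.310 → 276.31 g/mol.

276.31 g/mol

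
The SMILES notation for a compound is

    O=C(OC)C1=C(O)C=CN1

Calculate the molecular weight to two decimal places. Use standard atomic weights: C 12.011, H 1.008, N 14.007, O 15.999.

First, the molecular formula is C6H7NO3 (counting implicit H from valence).
  C: 6 × 12.011 = 72.066
  H: 7 × 1.008 = 7.056
  N: 1 × 14.007 = 14.007
  O: 3 × 15.999 = 47.997
Sum: 6×12.011 + 7×1.008 + 1×14.007 + 3×15.999 = 141.126 → 141.13 g/mol.

141.13 g/mol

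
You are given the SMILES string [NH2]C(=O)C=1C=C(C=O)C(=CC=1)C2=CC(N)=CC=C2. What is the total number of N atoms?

Scan the SMILES for N atoms (remember two-letter symbols like Cl and Br are single atoms).
Nitrogen count: 2.

2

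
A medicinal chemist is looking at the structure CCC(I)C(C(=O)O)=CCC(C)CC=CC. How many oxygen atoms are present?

Scan the SMILES for O atoms (remember two-letter symbols like Cl and Br are single atoms).
Oxygen count: 2.

2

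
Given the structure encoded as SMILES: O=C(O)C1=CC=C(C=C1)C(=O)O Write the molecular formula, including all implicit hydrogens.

C8H6O4

Walk through each heavy atom and fill implicit hydrogens from standard valence (C 4, N 3, O 2, S 2, halogen 1):
  atom 1: O, bond orders sum to 2 (valence 2) → 0 H
  atom 2: C, bond orders sum to 4 (valence 4) → 0 H
  atom 3: O, bond orders sum to 1 (valence 2) → 1 H
  atom 4: C, bond orders sum to 4 (valence 4) → 0 H
  atom 5: C, bond orders sum to 3 (valence 4) → 1 H
  atom 6: C, bond orders sum to 3 (valence 4) → 1 H
  atom 7: C, bond orders sum to 4 (valence 4) → 0 H
  atom 8: C, bond orders sum to 3 (valence 4) → 1 H
  atom 9: C, bond orders sum to 3 (valence 4) → 1 H
  atom 10: C, bond orders sum to 4 (valence 4) → 0 H
  atom 11: O, bond orders sum to 2 (valence 2) → 0 H
  atom 12: O, bond orders sum to 1 (valence 2) → 1 H
Totals → C:8, H:6, O:4.
In Hill order: C8H6O4.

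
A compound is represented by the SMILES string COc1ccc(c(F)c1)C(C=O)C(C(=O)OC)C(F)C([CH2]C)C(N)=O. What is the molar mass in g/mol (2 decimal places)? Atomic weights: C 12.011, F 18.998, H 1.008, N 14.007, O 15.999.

First, the molecular formula is C17H21F2NO5 (counting implicit H from valence).
  C: 17 × 12.011 = 204.187
  F: 2 × 18.998 = 37.996
  H: 21 × 1.008 = 21.168
  N: 1 × 14.007 = 14.007
  O: 5 × 15.999 = 79.995
Sum: 17×12.011 + 2×18.998 + 21×1.008 + 1×14.007 + 5×15.999 = 357.353 → 357.35 g/mol.

357.35 g/mol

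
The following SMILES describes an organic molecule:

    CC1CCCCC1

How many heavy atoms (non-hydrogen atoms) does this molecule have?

7

Every atom symbol written in the SMILES (organic subset) is one heavy atom; implicit H are not written.
Heavy atoms by element → C:7.
Total: 7.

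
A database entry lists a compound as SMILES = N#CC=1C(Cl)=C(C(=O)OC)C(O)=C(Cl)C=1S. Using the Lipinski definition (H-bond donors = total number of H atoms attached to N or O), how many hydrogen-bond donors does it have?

1

Donors: find every N or O and count the H atoms it carries.
  atom 1 (N): bond orders sum to 3 → 0 H
  atom 8 (O): bond orders sum to 2 → 0 H
  atom 9 (O): bond orders sum to 2 → 0 H
  atom 12 (O): bond orders sum to 1 → 1 H
Lipinski HBD = 1.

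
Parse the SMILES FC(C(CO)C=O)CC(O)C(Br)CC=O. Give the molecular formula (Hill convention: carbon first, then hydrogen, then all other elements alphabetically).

Walk through each heavy atom and fill implicit hydrogens from standard valence (C 4, N 3, O 2, S 2, halogen 1):
  atom 1: F (halogen, monovalent) → 0 H
  atom 2: C, bond orders sum to 3 (valence 4) → 1 H
  atom 3: C, bond orders sum to 3 (valence 4) → 1 H
  atom 4: C, bond orders sum to 2 (valence 4) → 2 H
  atom 5: O, bond orders sum to 1 (valence 2) → 1 H
  atom 6: C, bond orders sum to 3 (valence 4) → 1 H
  atom 7: O, bond orders sum to 2 (valence 2) → 0 H
  atom 8: C, bond orders sum to 2 (valence 4) → 2 H
  atom 9: C, bond orders sum to 3 (valence 4) → 1 H
  atom 10: O, bond orders sum to 1 (valence 2) → 1 H
  atom 11: C, bond orders sum to 3 (valence 4) → 1 H
  atom 12: Br (halogen, monovalent) → 0 H
  atom 13: C, bond orders sum to 2 (valence 4) → 2 H
  atom 14: C, bond orders sum to 3 (valence 4) → 1 H
  atom 15: O, bond orders sum to 2 (valence 2) → 0 H
Totals → C:9, H:14, Br:1, F:1, O:4.
In Hill order: C9H14BrFO4.

C9H14BrFO4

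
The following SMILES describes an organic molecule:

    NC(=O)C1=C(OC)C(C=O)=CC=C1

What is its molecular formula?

C9H9NO3

Walk through each heavy atom and fill implicit hydrogens from standard valence (C 4, N 3, O 2, S 2, halogen 1):
  atom 1: N, bond orders sum to 1 (valence 3) → 2 H
  atom 2: C, bond orders sum to 4 (valence 4) → 0 H
  atom 3: O, bond orders sum to 2 (valence 2) → 0 H
  atom 4: C, bond orders sum to 4 (valence 4) → 0 H
  atom 5: C, bond orders sum to 4 (valence 4) → 0 H
  atom 6: O, bond orders sum to 2 (valence 2) → 0 H
  atom 7: C, bond orders sum to 1 (valence 4) → 3 H
  atom 8: C, bond orders sum to 4 (valence 4) → 0 H
  atom 9: C, bond orders sum to 3 (valence 4) → 1 H
  atom 10: O, bond orders sum to 2 (valence 2) → 0 H
  atom 11: C, bond orders sum to 3 (valence 4) → 1 H
  atom 12: C, bond orders sum to 3 (valence 4) → 1 H
  atom 13: C, bond orders sum to 3 (valence 4) → 1 H
Totals → C:9, H:9, N:1, O:3.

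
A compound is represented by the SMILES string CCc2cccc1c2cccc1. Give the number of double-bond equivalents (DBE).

7

Molecular formula: C12H12.
DoU = (2C + 2 + N − H − X) / 2, where X is the halogen count and O/S are ignored.
    = (2·12 + 2 + 0 − 12 − 0) / 2 = 14 / 2 = 7.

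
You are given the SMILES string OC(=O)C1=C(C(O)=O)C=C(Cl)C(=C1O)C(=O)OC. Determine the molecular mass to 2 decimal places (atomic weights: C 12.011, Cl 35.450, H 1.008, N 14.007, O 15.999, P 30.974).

First, the molecular formula is C10H7ClO7 (counting implicit H from valence).
  C: 10 × 12.011 = 120.110
  Cl: 1 × 35.450 = 35.450
  H: 7 × 1.008 = 7.056
  O: 7 × 15.999 = 111.993
Sum: 10×12.011 + 1×35.450 + 7×1.008 + 7×15.999 = 274.609 → 274.61 g/mol.

274.61 g/mol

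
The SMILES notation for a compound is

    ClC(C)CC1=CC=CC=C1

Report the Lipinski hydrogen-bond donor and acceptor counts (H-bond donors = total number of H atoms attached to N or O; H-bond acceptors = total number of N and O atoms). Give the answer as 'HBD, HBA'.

0, 0

Donors: find every N or O and count the H atoms it carries.
  (no N or O atoms present)
Lipinski HBD = 0.
Acceptors: N atoms = 0, O atoms = 0 → HBA = 0.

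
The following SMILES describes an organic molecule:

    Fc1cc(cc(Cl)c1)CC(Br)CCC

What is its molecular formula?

Walk through each heavy atom and fill implicit hydrogens from standard valence (C 4, N 3, O 2, S 2, halogen 1); for lowercase aromatic atoms, an aromatic c carries 1 H when it has two neighbours and 0 H with three, and aromatic n carries 0 H:
  atom 1: F (halogen, monovalent) → 0 H
  atom 2: aromatic c, 3 neighbours → 0 H
  atom 3: aromatic c, 2 neighbours → 1 H
  atom 4: aromatic c, 3 neighbours → 0 H
  atom 5: aromatic c, 2 neighbours → 1 H
  atom 6: aromatic c, 3 neighbours → 0 H
  atom 7: Cl (halogen, monovalent) → 0 H
  atom 8: aromatic c, 2 neighbours → 1 H
  atom 9: C, bond orders sum to 2 (valence 4) → 2 H
  atom 10: C, bond orders sum to 3 (valence 4) → 1 H
  atom 11: Br (halogen, monovalent) → 0 H
  atom 12: C, bond orders sum to 2 (valence 4) → 2 H
  atom 13: C, bond orders sum to 2 (valence 4) → 2 H
  atom 14: C, bond orders sum to 1 (valence 4) → 3 H
Totals → C:11, H:13, Br:1, Cl:1, F:1.

C11H13BrClF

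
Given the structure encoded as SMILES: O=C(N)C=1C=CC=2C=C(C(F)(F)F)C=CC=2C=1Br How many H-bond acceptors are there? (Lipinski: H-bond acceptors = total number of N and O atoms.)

N atoms: 1; O atoms: 1.
Lipinski HBA = 1 + 1 = 2.

2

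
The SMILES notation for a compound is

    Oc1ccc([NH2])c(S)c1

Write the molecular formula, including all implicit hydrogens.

Walk through each heavy atom and fill implicit hydrogens from standard valence (C 4, N 3, O 2, S 2, halogen 1); for lowercase aromatic atoms, an aromatic c carries 1 H when it has two neighbours and 0 H with three, and aromatic n carries 0 H:
  atom 1: O, bond orders sum to 1 (valence 2) → 1 H
  atom 2: aromatic c, 3 neighbours → 0 H
  atom 3: aromatic c, 2 neighbours → 1 H
  atom 4: aromatic c, 2 neighbours → 1 H
  atom 5: aromatic c, 3 neighbours → 0 H
  atom 6: N with explicit H count 2
  atom 7: aromatic c, 3 neighbours → 0 H
  atom 8: S, bond orders sum to 1 (valence 2) → 1 H
  atom 9: aromatic c, 2 neighbours → 1 H
Totals → C:6, H:7, N:1, O:1, S:1.

C6H7NOS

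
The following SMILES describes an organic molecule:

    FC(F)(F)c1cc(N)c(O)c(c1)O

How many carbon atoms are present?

7

Count every carbon token in the SMILES (each C, including those in ring-closure positions and inside branches).
Carbon count: 7.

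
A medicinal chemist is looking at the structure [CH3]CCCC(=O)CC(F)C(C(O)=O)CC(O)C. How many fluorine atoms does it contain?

1

Scan the SMILES for F atoms (remember two-letter symbols like Cl and Br are single atoms).
Fluorine count: 1.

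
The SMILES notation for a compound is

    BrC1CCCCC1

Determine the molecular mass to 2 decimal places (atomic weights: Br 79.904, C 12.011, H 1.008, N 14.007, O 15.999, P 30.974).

163.06 g/mol

First, the molecular formula is C6H11Br (counting implicit H from valence).
  Br: 1 × 79.904 = 79.904
  C: 6 × 12.011 = 72.066
  H: 11 × 1.008 = 11.088
Sum: 1×79.904 + 6×12.011 + 11×1.008 = 163.058 → 163.06 g/mol.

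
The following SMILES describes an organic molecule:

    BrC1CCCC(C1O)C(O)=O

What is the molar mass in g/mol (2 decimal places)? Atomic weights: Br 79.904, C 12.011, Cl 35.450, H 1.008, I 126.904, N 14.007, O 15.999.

First, the molecular formula is C7H11BrO3 (counting implicit H from valence).
  Br: 1 × 79.904 = 79.904
  C: 7 × 12.011 = 84.077
  H: 11 × 1.008 = 11.088
  O: 3 × 15.999 = 47.997
Sum: 1×79.904 + 7×12.011 + 11×1.008 + 3×15.999 = 223.066 → 223.07 g/mol.

223.07 g/mol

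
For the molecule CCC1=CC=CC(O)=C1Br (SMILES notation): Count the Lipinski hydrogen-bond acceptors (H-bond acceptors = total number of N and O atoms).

N atoms: 0; O atoms: 1.
Lipinski HBA = 0 + 1 = 1.

1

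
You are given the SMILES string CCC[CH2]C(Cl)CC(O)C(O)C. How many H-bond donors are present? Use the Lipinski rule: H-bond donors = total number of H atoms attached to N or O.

Donors: find every N or O and count the H atoms it carries.
  atom 9 (O): bond orders sum to 1 → 1 H
  atom 11 (O): bond orders sum to 1 → 1 H
Lipinski HBD = 2.

2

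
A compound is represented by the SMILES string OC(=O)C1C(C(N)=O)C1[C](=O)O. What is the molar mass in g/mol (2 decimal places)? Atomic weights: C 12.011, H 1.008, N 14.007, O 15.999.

First, the molecular formula is C6H7NO5 (counting implicit H from valence).
  C: 6 × 12.011 = 72.066
  H: 7 × 1.008 = 7.056
  N: 1 × 14.007 = 14.007
  O: 5 × 15.999 = 79.995
Sum: 6×12.011 + 7×1.008 + 1×14.007 + 5×15.999 = 173.124 → 173.12 g/mol.

173.12 g/mol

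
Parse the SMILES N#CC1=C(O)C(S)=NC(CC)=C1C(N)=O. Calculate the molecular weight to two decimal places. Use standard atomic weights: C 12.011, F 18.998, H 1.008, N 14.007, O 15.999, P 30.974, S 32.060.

First, the molecular formula is C9H9N3O2S (counting implicit H from valence).
  C: 9 × 12.011 = 108.099
  H: 9 × 1.008 = 9.072
  N: 3 × 14.007 = 42.021
  O: 2 × 15.999 = 31.998
  S: 1 × 32.060 = 32.060
Sum: 9×12.011 + 9×1.008 + 3×14.007 + 2×15.999 + 1×32.060 = 223.250 → 223.25 g/mol.

223.25 g/mol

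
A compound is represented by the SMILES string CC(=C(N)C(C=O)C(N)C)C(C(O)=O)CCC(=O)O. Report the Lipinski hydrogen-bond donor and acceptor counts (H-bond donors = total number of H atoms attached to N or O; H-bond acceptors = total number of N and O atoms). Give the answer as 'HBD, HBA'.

Donors: find every N or O and count the H atoms it carries.
  atom 4 (N): bond orders sum to 1 → 2 H
  atom 7 (O): bond orders sum to 2 → 0 H
  atom 9 (N): bond orders sum to 1 → 2 H
  atom 13 (O): bond orders sum to 1 → 1 H
  atom 14 (O): bond orders sum to 2 → 0 H
  atom 18 (O): bond orders sum to 2 → 0 H
  atom 19 (O): bond orders sum to 1 → 1 H
Lipinski HBD = 6.
Acceptors: N atoms = 2, O atoms = 5 → HBA = 7.

6, 7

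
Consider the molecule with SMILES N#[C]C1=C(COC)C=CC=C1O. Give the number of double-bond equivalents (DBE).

Molecular formula: C9H9NO2.
DoU = (2C + 2 + N − H − X) / 2, where X is the halogen count and O/S are ignored.
    = (2·9 + 2 + 1 − 9 − 0) / 2 = 12 / 2 = 6.

6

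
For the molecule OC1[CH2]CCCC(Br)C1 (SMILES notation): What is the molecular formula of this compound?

Walk through each heavy atom and fill implicit hydrogens from standard valence (C 4, N 3, O 2, S 2, halogen 1):
  atom 1: O, bond orders sum to 1 (valence 2) → 1 H
  atom 2: C, bond orders sum to 3 (valence 4) → 1 H
  atom 3: C with explicit H count 2
  atom 4: C, bond orders sum to 2 (valence 4) → 2 H
  atom 5: C, bond orders sum to 2 (valence 4) → 2 H
  atom 6: C, bond orders sum to 2 (valence 4) → 2 H
  atom 7: C, bond orders sum to 3 (valence 4) → 1 H
  atom 8: Br (halogen, monovalent) → 0 H
  atom 9: C, bond orders sum to 2 (valence 4) → 2 H
Totals → C:7, H:13, Br:1, O:1.

C7H13BrO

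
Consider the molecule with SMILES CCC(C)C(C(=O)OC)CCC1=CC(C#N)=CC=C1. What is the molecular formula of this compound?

Walk through each heavy atom and fill implicit hydrogens from standard valence (C 4, N 3, O 2, S 2, halogen 1):
  atom 1: C, bond orders sum to 1 (valence 4) → 3 H
  atom 2: C, bond orders sum to 2 (valence 4) → 2 H
  atom 3: C, bond orders sum to 3 (valence 4) → 1 H
  atom 4: C, bond orders sum to 1 (valence 4) → 3 H
  atom 5: C, bond orders sum to 3 (valence 4) → 1 H
  atom 6: C, bond orders sum to 4 (valence 4) → 0 H
  atom 7: O, bond orders sum to 2 (valence 2) → 0 H
  atom 8: O, bond orders sum to 2 (valence 2) → 0 H
  atom 9: C, bond orders sum to 1 (valence 4) → 3 H
  atom 10: C, bond orders sum to 2 (valence 4) → 2 H
  atom 11: C, bond orders sum to 2 (valence 4) → 2 H
  atom 12: C, bond orders sum to 4 (valence 4) → 0 H
  atom 13: C, bond orders sum to 3 (valence 4) → 1 H
  atom 14: C, bond orders sum to 4 (valence 4) → 0 H
  atom 15: C, bond orders sum to 4 (valence 4) → 0 H
  atom 16: N, bond orders sum to 3 (valence 3) → 0 H
  atom 17: C, bond orders sum to 3 (valence 4) → 1 H
  atom 18: C, bond orders sum to 3 (valence 4) → 1 H
  atom 19: C, bond orders sum to 3 (valence 4) → 1 H
Totals → C:16, H:21, N:1, O:2.
In Hill order: C16H21NO2.

C16H21NO2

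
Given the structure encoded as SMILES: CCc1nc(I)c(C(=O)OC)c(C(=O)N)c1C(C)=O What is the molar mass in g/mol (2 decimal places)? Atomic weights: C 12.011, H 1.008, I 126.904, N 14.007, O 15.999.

First, the molecular formula is C12H13IN2O4 (counting implicit H from valence).
  C: 12 × 12.011 = 144.132
  H: 13 × 1.008 = 13.104
  I: 1 × 126.904 = 126.904
  N: 2 × 14.007 = 28.014
  O: 4 × 15.999 = 63.996
Sum: 12×12.011 + 13×1.008 + 1×126.904 + 2×14.007 + 4×15.999 = 376.150 → 376.15 g/mol.

376.15 g/mol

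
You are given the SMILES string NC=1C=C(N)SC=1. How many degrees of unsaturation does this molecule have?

Degree of unsaturation = (number of rings) + (number of π bonds).
Ring closures in the SMILES: 1.
π bonds: 2 double bonds (each 1 DoU) → 2 DoU from unsaturation.
Total DoU = 1 + 2 = 3.

3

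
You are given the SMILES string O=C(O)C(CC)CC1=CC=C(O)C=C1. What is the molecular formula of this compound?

C11H14O3

Walk through each heavy atom and fill implicit hydrogens from standard valence (C 4, N 3, O 2, S 2, halogen 1):
  atom 1: O, bond orders sum to 2 (valence 2) → 0 H
  atom 2: C, bond orders sum to 4 (valence 4) → 0 H
  atom 3: O, bond orders sum to 1 (valence 2) → 1 H
  atom 4: C, bond orders sum to 3 (valence 4) → 1 H
  atom 5: C, bond orders sum to 2 (valence 4) → 2 H
  atom 6: C, bond orders sum to 1 (valence 4) → 3 H
  atom 7: C, bond orders sum to 2 (valence 4) → 2 H
  atom 8: C, bond orders sum to 4 (valence 4) → 0 H
  atom 9: C, bond orders sum to 3 (valence 4) → 1 H
  atom 10: C, bond orders sum to 3 (valence 4) → 1 H
  atom 11: C, bond orders sum to 4 (valence 4) → 0 H
  atom 12: O, bond orders sum to 1 (valence 2) → 1 H
  atom 13: C, bond orders sum to 3 (valence 4) → 1 H
  atom 14: C, bond orders sum to 3 (valence 4) → 1 H
Totals → C:11, H:14, O:3.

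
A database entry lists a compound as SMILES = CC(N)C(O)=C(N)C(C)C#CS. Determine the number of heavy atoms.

Every atom symbol written in the SMILES (organic subset) is one heavy atom; implicit H are not written.
Heavy atoms by element → C:8, N:2, O:1, S:1.
Total: 12.

12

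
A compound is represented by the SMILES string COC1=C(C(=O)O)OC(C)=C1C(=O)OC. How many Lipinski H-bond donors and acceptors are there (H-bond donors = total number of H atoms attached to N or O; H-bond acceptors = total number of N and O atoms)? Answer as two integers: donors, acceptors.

Donors: find every N or O and count the H atoms it carries.
  atom 2 (O): bond orders sum to 2 → 0 H
  atom 6 (O): bond orders sum to 2 → 0 H
  atom 7 (O): bond orders sum to 1 → 1 H
  atom 8 (O): bond orders sum to 2 → 0 H
  atom 13 (O): bond orders sum to 2 → 0 H
  atom 14 (O): bond orders sum to 2 → 0 H
Lipinski HBD = 1.
Acceptors: N atoms = 0, O atoms = 6 → HBA = 6.

1, 6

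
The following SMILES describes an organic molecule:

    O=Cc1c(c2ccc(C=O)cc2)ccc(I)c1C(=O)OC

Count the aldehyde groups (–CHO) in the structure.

The aldehyde motif appears at heavy-atom positions 2, 9 in the SMILES.
Other groups present: 1 ester.
Aldehyde count: 2.

2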